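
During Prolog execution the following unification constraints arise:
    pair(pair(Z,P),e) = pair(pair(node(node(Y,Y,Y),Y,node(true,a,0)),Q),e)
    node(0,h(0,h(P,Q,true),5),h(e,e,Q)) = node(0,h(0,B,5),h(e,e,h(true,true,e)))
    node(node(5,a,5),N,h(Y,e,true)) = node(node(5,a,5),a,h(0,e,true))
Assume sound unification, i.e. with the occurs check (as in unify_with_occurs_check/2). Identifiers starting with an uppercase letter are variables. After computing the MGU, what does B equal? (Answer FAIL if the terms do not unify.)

h(h(true,true,e),h(true,true,e),true)

Decompose pair/2: pair(Z,P) = pair(node(node(Y,Y,Y),Y,node(true,a,0)),Q),  e = e.
Decompose pair/2: Z = node(node(Y,Y,Y),Y,node(true,a,0)),  P = Q.
Bind Z := node(node(Y,Y,Y),Y,node(true,a,0)); no other remaining equation mentions Z.
Bind P := Q; substituting into the one remaining equation that mentions P gives: node(0,h(0,h(Q,Q,true),5),h(e,e,Q)) = node(0,h(0,B,5),h(e,e,h(true,true,e))).
Delete trivial equation e = e.
Decompose node/3: 0 = 0,  h(0,h(Q,Q,true),5) = h(0,B,5),  h(e,e,Q) = h(e,e,h(true,true,e)).
Delete trivial equation 0 = 0.
Decompose h/3: 0 = 0,  h(Q,Q,true) = B,  5 = 5.
Delete trivial equation 0 = 0.
Bind B := h(Q,Q,true); no other remaining equation mentions B.
Delete trivial equation 5 = 5.
Decompose h/3: e = e,  e = e,  Q = h(true,true,e).
Delete trivial equation e = e.
Delete trivial equation e = e.
Bind Q := h(true,true,e); no other remaining equation mentions Q. Substituting into the earlier bindings gives P := h(true,true,e), B := h(h(true,true,e),h(true,true,e),true).
Decompose node/3: node(5,a,5) = node(5,a,5),  N = a,  h(Y,e,true) = h(0,e,true).
Delete trivial equation node(5,a,5) = node(5,a,5).
Bind N := a; no other remaining equation mentions N.
Decompose h/3: Y = 0,  e = e,  true = true.
Bind Y := 0; no other remaining equation mentions Y. Substituting into the earlier binding gives Z := node(node(0,0,0),0,node(true,a,0)).
Delete trivial equation e = e.
Delete trivial equation true = true.
MGU = { Z = node(node(0,0,0),0,node(true,a,0)), P = h(true,true,e), B = h(h(true,true,e),h(true,true,e),true), Q = h(true,true,e), N = a, Y = 0 }, so B = h(h(true,true,e),h(true,true,e),true).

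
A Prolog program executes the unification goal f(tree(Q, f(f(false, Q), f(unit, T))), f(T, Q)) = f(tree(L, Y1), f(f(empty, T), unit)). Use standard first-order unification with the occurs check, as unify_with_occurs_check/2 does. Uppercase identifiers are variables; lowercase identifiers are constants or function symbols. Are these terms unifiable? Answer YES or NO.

Decompose f/2: tree(Q, f(f(false, Q), f(unit, T))) = tree(L, Y1),  f(T, Q) = f(f(empty, T), unit).
Decompose tree/2: Q = L,  f(f(false, Q), f(unit, T)) = Y1.
Bind Q := L; substituting into the remaining equations gives: f(f(false, L), f(unit, T)) = Y1,  f(T, L) = f(f(empty, T), unit).
Bind Y1 := f(f(false, L), f(unit, T)); no other remaining equation mentions Y1.
Decompose f/2: T = f(empty, T),  L = unit.
Occurs check fails: T occurs in f(empty, T); the equation T = f(empty, T) has no finite solution.

NO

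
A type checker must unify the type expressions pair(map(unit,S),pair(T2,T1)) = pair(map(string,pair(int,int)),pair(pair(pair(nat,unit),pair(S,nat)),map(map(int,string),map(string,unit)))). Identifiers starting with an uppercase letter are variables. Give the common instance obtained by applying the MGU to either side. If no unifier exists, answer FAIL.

Decompose pair/2: map(unit,S) = map(string,pair(int,int)),  pair(T2,T1) = pair(pair(pair(nat,unit),pair(S,nat)),map(map(int,string),map(string,unit))).
Decompose map/2: unit = string,  S = pair(int,int).
Clash: constants unit and string differ; no unifier exists.

FAIL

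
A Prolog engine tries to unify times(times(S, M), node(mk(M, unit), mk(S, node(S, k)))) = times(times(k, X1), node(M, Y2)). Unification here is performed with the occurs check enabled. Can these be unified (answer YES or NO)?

NO

Decompose times/2: times(S, M) = times(k, X1),  node(mk(M, unit), mk(S, node(S, k))) = node(M, Y2).
Decompose times/2: S = k,  M = X1.
Bind S := k; substituting into the one remaining equation that mentions S gives: node(mk(M, unit), mk(k, node(k, k))) = node(M, Y2).
Bind M := X1; substituting into the remaining equation gives: node(mk(X1, unit), mk(k, node(k, k))) = node(X1, Y2).
Decompose node/2: mk(X1, unit) = X1,  mk(k, node(k, k)) = Y2.
Occurs check fails: X1 occurs in mk(X1, unit); the equation X1 = mk(X1, unit) has no finite solution.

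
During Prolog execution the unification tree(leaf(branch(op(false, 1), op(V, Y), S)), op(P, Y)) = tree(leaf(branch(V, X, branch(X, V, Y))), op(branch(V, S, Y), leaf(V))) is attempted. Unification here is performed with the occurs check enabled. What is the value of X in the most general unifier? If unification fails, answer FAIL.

Decompose tree/2: leaf(branch(op(false, 1), op(V, Y), S)) = leaf(branch(V, X, branch(X, V, Y))),  op(P, Y) = op(branch(V, S, Y), leaf(V)).
Decompose leaf/1: branch(op(false, 1), op(V, Y), S) = branch(V, X, branch(X, V, Y)).
Decompose branch/3: op(false, 1) = V,  op(V, Y) = X,  S = branch(X, V, Y).
Bind V := op(false, 1); substituting into the remaining equations gives: op(op(false, 1), Y) = X,  S = branch(X, op(false, 1), Y),  op(P, Y) = op(branch(op(false, 1), S, Y), leaf(op(false, 1))).
Bind X := op(op(false, 1), Y); substituting into the one remaining equation that mentions X gives: S = branch(op(op(false, 1), Y), op(false, 1), Y).
Bind S := branch(op(op(false, 1), Y), op(false, 1), Y); substituting into the remaining equation gives: op(P, Y) = op(branch(op(false, 1), branch(op(op(false, 1), Y), op(false, 1), Y), Y), leaf(op(false, 1))).
Decompose op/2: P = branch(op(false, 1), branch(op(op(false, 1), Y), op(false, 1), Y), Y),  Y = leaf(op(false, 1)).
Bind P := branch(op(false, 1), branch(op(op(false, 1), Y), op(false, 1), Y), Y); no other remaining equation mentions P.
Bind Y := leaf(op(false, 1)). Substituting into the earlier bindings gives X := op(op(false, 1), leaf(op(false, 1))), S := branch(op(op(false, 1), leaf(op(false, 1))), op(false, 1), leaf(op(false, 1))), P := branch(op(false, 1), branch(op(op(false, 1), leaf(op(false, 1))), op(false, 1), leaf(op(false, 1))), leaf(op(false, 1))).
MGU = { V = op(false, 1), X = op(op(false, 1), leaf(op(false, 1))), S = branch(op(op(false, 1), leaf(op(false, 1))), op(false, 1), leaf(op(false, 1))), P = branch(op(false, 1), branch(op(op(false, 1), leaf(op(false, 1))), op(false, 1), leaf(op(false, 1))), leaf(op(false, 1))), Y = leaf(op(false, 1)) }, so X = op(op(false, 1), leaf(op(false, 1))).

op(op(false, 1), leaf(op(false, 1)))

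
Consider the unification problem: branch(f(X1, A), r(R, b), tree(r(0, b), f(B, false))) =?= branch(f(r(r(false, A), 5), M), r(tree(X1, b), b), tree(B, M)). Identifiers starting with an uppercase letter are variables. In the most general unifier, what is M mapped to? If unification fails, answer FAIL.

Decompose branch/3: f(X1, A) =?= f(r(r(false, A), 5), M),  r(R, b) =?= r(tree(X1, b), b),  tree(r(0, b), f(B, false)) =?= tree(B, M).
Decompose f/2: X1 =?= r(r(false, A), 5),  A =?= M.
Bind X1 := r(r(false, A), 5); substituting into the one remaining equation that mentions X1 gives: r(R, b) =?= r(tree(r(r(false, A), 5), b), b).
Bind A := M; substituting into the one remaining equation that mentions A gives: r(R, b) =?= r(tree(r(r(false, M), 5), b), b). Substituting into the earlier binding gives X1 := r(r(false, M), 5).
Decompose r/2: R =?= tree(r(r(false, M), 5), b),  b =?= b.
Bind R := tree(r(r(false, M), 5), b); no other remaining equation mentions R.
Delete trivial equation b =?= b.
Decompose tree/2: r(0, b) =?= B,  f(B, false) =?= M.
Bind B := r(0, b); substituting into the remaining equation gives: f(r(0, b), false) =?= M.
Bind M := f(r(0, b), false). Substituting into the earlier bindings gives X1 := r(r(false, f(r(0, b), false)), 5), A := f(r(0, b), false), R := tree(r(r(false, f(r(0, b), false)), 5), b).
MGU = { X1 := r(r(false, f(r(0, b), false)), 5), A := f(r(0, b), false), R := tree(r(r(false, f(r(0, b), false)), 5), b), B := r(0, b), M := f(r(0, b), false) }, so M := f(r(0, b), false).

f(r(0, b), false)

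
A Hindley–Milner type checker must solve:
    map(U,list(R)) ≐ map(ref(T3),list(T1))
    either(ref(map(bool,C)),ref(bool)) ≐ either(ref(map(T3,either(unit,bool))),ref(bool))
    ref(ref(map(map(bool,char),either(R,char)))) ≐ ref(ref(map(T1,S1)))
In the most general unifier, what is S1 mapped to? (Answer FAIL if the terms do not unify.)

Decompose map/2: U ≐ ref(T3),  list(R) ≐ list(T1).
Bind U := ref(T3); no other remaining equation mentions U.
Decompose list/1: R ≐ T1.
Bind R := T1; substituting into the one remaining equation that mentions R gives: ref(ref(map(map(bool,char),either(T1,char)))) ≐ ref(ref(map(T1,S1))).
Decompose either/2: ref(map(bool,C)) ≐ ref(map(T3,either(unit,bool))),  ref(bool) ≐ ref(bool).
Decompose ref/1: map(bool,C) ≐ map(T3,either(unit,bool)).
Decompose map/2: bool ≐ T3,  C ≐ either(unit,bool).
Bind T3 := bool; no other remaining equation mentions T3. Substituting into the earlier binding gives U := ref(bool).
Bind C := either(unit,bool); no other remaining equation mentions C.
Delete trivial equation ref(bool) ≐ ref(bool).
Decompose ref/1: ref(map(map(bool,char),either(T1,char))) ≐ ref(map(T1,S1)).
Decompose ref/1: map(map(bool,char),either(T1,char)) ≐ map(T1,S1).
Decompose map/2: map(bool,char) ≐ T1,  either(T1,char) ≐ S1.
Bind T1 := map(bool,char); substituting into the remaining equation gives: either(map(bool,char),char) ≐ S1. Substituting into the earlier binding gives R := map(bool,char).
Bind S1 := either(map(bool,char),char).
MGU = { U := ref(bool), R := map(bool,char), T3 := bool, C := either(unit,bool), T1 := map(bool,char), S1 := either(map(bool,char),char) }, so S1 := either(map(bool,char),char).

either(map(bool,char),char)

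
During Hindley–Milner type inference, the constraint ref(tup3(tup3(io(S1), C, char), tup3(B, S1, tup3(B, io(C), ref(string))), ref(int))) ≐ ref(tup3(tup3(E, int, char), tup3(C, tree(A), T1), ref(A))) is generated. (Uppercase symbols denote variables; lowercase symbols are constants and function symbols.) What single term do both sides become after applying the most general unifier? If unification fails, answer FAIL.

ref(tup3(tup3(io(tree(int)), int, char), tup3(int, tree(int), tup3(int, io(int), ref(string))), ref(int)))

Decompose ref/1: tup3(tup3(io(S1), C, char), tup3(B, S1, tup3(B, io(C), ref(string))), ref(int)) ≐ tup3(tup3(E, int, char), tup3(C, tree(A), T1), ref(A)).
Decompose tup3/3: tup3(io(S1), C, char) ≐ tup3(E, int, char),  tup3(B, S1, tup3(B, io(C), ref(string))) ≐ tup3(C, tree(A), T1),  ref(int) ≐ ref(A).
Decompose tup3/3: io(S1) ≐ E,  C ≐ int,  char ≐ char.
Bind E := io(S1); no other remaining equation mentions E.
Bind C := int; substituting into the one remaining equation that mentions C gives: tup3(B, S1, tup3(B, io(int), ref(string))) ≐ tup3(int, tree(A), T1).
Delete trivial equation char ≐ char.
Decompose tup3/3: B ≐ int,  S1 ≐ tree(A),  tup3(B, io(int), ref(string)) ≐ T1.
Bind B := int; substituting into the one remaining equation that mentions B gives: tup3(int, io(int), ref(string)) ≐ T1.
Bind S1 := tree(A); no other remaining equation mentions S1. Substituting into the earlier binding gives E := io(tree(A)).
Bind T1 := tup3(int, io(int), ref(string)); no other remaining equation mentions T1.
Decompose ref/1: int ≐ A.
Bind A := int. Substituting into the earlier bindings gives E := io(tree(int)), S1 := tree(int).
Applying the MGU to either side gives ref(tup3(tup3(io(tree(int)), int, char), tup3(int, tree(int), tup3(int, io(int), ref(string))), ref(int))).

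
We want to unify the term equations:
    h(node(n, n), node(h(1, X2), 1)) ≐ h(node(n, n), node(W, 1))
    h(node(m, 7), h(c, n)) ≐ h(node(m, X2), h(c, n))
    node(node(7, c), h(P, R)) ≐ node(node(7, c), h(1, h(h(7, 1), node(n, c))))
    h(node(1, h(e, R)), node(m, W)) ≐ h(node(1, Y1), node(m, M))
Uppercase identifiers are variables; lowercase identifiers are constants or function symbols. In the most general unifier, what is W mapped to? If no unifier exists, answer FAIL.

h(1, 7)

Decompose h/2: node(n, n) ≐ node(n, n),  node(h(1, X2), 1) ≐ node(W, 1).
Delete trivial equation node(n, n) ≐ node(n, n).
Decompose node/2: h(1, X2) ≐ W,  1 ≐ 1.
Bind W := h(1, X2); substituting into the one remaining equation that mentions W gives: h(node(1, h(e, R)), node(m, h(1, X2))) ≐ h(node(1, Y1), node(m, M)).
Delete trivial equation 1 ≐ 1.
Decompose h/2: node(m, 7) ≐ node(m, X2),  h(c, n) ≐ h(c, n).
Decompose node/2: m ≐ m,  7 ≐ X2.
Delete trivial equation m ≐ m.
Bind X2 := 7; substituting into the one remaining equation that mentions X2 gives: h(node(1, h(e, R)), node(m, h(1, 7))) ≐ h(node(1, Y1), node(m, M)). Substituting into the earlier binding gives W := h(1, 7).
Delete trivial equation h(c, n) ≐ h(c, n).
Decompose node/2: node(7, c) ≐ node(7, c),  h(P, R) ≐ h(1, h(h(7, 1), node(n, c))).
Delete trivial equation node(7, c) ≐ node(7, c).
Decompose h/2: P ≐ 1,  R ≐ h(h(7, 1), node(n, c)).
Bind P := 1; no other remaining equation mentions P.
Bind R := h(h(7, 1), node(n, c)); substituting into the remaining equation gives: h(node(1, h(e, h(h(7, 1), node(n, c)))), node(m, h(1, 7))) ≐ h(node(1, Y1), node(m, M)).
Decompose h/2: node(1, h(e, h(h(7, 1), node(n, c)))) ≐ node(1, Y1),  node(m, h(1, 7)) ≐ node(m, M).
Decompose node/2: 1 ≐ 1,  h(e, h(h(7, 1), node(n, c))) ≐ Y1.
Delete trivial equation 1 ≐ 1.
Bind Y1 := h(e, h(h(7, 1), node(n, c))); no other remaining equation mentions Y1.
Decompose node/2: m ≐ m,  h(1, 7) ≐ M.
Delete trivial equation m ≐ m.
Bind M := h(1, 7).
MGU = { W ↦ h(1, 7), X2 ↦ 7, P ↦ 1, R ↦ h(h(7, 1), node(n, c)), Y1 ↦ h(e, h(h(7, 1), node(n, c))), M ↦ h(1, 7) }, so W ↦ h(1, 7).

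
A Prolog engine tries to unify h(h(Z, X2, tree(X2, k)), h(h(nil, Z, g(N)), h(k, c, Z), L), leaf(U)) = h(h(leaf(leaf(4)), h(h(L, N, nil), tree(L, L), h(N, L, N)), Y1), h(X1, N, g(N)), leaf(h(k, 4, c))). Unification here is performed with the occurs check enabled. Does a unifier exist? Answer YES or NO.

Decompose h/3: h(Z, X2, tree(X2, k)) = h(leaf(leaf(4)), h(h(L, N, nil), tree(L, L), h(N, L, N)), Y1),  h(h(nil, Z, g(N)), h(k, c, Z), L) = h(X1, N, g(N)),  leaf(U) = leaf(h(k, 4, c)).
Decompose h/3: Z = leaf(leaf(4)),  X2 = h(h(L, N, nil), tree(L, L), h(N, L, N)),  tree(X2, k) = Y1.
Bind Z := leaf(leaf(4)); substituting into the one remaining equation that mentions Z gives: h(h(nil, leaf(leaf(4)), g(N)), h(k, c, leaf(leaf(4))), L) = h(X1, N, g(N)).
Bind X2 := h(h(L, N, nil), tree(L, L), h(N, L, N)); substituting into the one remaining equation that mentions X2 gives: tree(h(h(L, N, nil), tree(L, L), h(N, L, N)), k) = Y1.
Bind Y1 := tree(h(h(L, N, nil), tree(L, L), h(N, L, N)), k); no other remaining equation mentions Y1.
Decompose h/3: h(nil, leaf(leaf(4)), g(N)) = X1,  h(k, c, leaf(leaf(4))) = N,  L = g(N).
Bind X1 := h(nil, leaf(leaf(4)), g(N)); no other remaining equation mentions X1.
Bind N := h(k, c, leaf(leaf(4))); substituting into the one remaining equation that mentions N gives: L = g(h(k, c, leaf(leaf(4)))). Substituting into the earlier bindings gives X2 := h(h(L, h(k, c, leaf(leaf(4))), nil), tree(L, L), h(h(k, c, leaf(leaf(4))), L, h(k, c, leaf(leaf(4))))), Y1 := tree(h(h(L, h(k, c, leaf(leaf(4))), nil), tree(L, L), h(h(k, c, leaf(leaf(4))), L, h(k, c, leaf(leaf(4))))), k), X1 := h(nil, leaf(leaf(4)), g(h(k, c, leaf(leaf(4))))).
Bind L := g(h(k, c, leaf(leaf(4)))); no other remaining equation mentions L. Substituting into the earlier bindings gives X2 := h(h(g(h(k, c, leaf(leaf(4)))), h(k, c, leaf(leaf(4))), nil), tree(g(h(k, c, leaf(leaf(4)))), g(h(k, c, leaf(leaf(4))))), h(h(k, c, leaf(leaf(4))), g(h(k, c, leaf(leaf(4)))), h(k, c, leaf(leaf(4))))), Y1 := tree(h(h(g(h(k, c, leaf(leaf(4)))), h(k, c, leaf(leaf(4))), nil), tree(g(h(k, c, leaf(leaf(4)))), g(h(k, c, leaf(leaf(4))))), h(h(k, c, leaf(leaf(4))), g(h(k, c, leaf(leaf(4)))), h(k, c, leaf(leaf(4))))), k).
Decompose leaf/1: U = h(k, 4, c).
Bind U := h(k, 4, c).
No equations remain and no clash or occurs-check failure arose, so a unifier exists.

YES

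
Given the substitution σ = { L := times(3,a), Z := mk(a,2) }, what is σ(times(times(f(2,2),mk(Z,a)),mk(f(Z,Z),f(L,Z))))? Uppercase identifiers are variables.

times(times(f(2,2),mk(mk(a,2),a)),mk(f(mk(a,2),mk(a,2)),f(times(3,a),mk(a,2))))

Replace each occurrence of L with times(3,a).
Replace each occurrence of Z with mk(a,2).
Result: times(times(f(2,2),mk(mk(a,2),a)),mk(f(mk(a,2),mk(a,2)),f(times(3,a),mk(a,2)))).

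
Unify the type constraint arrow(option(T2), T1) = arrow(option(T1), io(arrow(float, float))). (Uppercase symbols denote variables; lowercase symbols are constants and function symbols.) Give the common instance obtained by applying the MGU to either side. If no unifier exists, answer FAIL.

arrow(option(io(arrow(float, float))), io(arrow(float, float)))

Decompose arrow/2: option(T2) = option(T1),  T1 = io(arrow(float, float)).
Decompose option/1: T2 = T1.
Bind T2 := T1; no other remaining equation mentions T2.
Bind T1 := io(arrow(float, float)). Substituting into the earlier binding gives T2 := io(arrow(float, float)).
Applying the MGU to either side gives arrow(option(io(arrow(float, float))), io(arrow(float, float))).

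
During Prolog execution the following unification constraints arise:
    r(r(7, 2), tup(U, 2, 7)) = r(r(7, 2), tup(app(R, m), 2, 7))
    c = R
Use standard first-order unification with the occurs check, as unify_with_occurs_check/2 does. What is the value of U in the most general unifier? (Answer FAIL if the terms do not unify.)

app(c, m)

Decompose r/2: r(7, 2) = r(7, 2),  tup(U, 2, 7) = tup(app(R, m), 2, 7).
Delete trivial equation r(7, 2) = r(7, 2).
Decompose tup/3: U = app(R, m),  2 = 2,  7 = 7.
Bind U := app(R, m); no other remaining equation mentions U.
Delete trivial equation 2 = 2.
Delete trivial equation 7 = 7.
Bind R := c. Substituting into the earlier binding gives U := app(c, m).
MGU = { U ↦ app(c, m), R ↦ c }, so U ↦ app(c, m).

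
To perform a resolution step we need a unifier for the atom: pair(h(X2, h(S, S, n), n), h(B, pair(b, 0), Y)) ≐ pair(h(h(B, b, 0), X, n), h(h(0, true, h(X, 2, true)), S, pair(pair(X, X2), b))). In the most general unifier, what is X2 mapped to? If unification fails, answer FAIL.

Decompose pair/2: h(X2, h(S, S, n), n) ≐ h(h(B, b, 0), X, n),  h(B, pair(b, 0), Y) ≐ h(h(0, true, h(X, 2, true)), S, pair(pair(X, X2), b)).
Decompose h/3: X2 ≐ h(B, b, 0),  h(S, S, n) ≐ X,  n ≐ n.
Bind X2 := h(B, b, 0); substituting into the one remaining equation that mentions X2 gives: h(B, pair(b, 0), Y) ≐ h(h(0, true, h(X, 2, true)), S, pair(pair(X, h(B, b, 0)), b)).
Bind X := h(S, S, n); substituting into the one remaining equation that mentions X gives: h(B, pair(b, 0), Y) ≐ h(h(0, true, h(h(S, S, n), 2, true)), S, pair(pair(h(S, S, n), h(B, b, 0)), b)).
Delete trivial equation n ≐ n.
Decompose h/3: B ≐ h(0, true, h(h(S, S, n), 2, true)),  pair(b, 0) ≐ S,  Y ≐ pair(pair(h(S, S, n), h(B, b, 0)), b).
Bind B := h(0, true, h(h(S, S, n), 2, true)); substituting into the one remaining equation that mentions B gives: Y ≐ pair(pair(h(S, S, n), h(h(0, true, h(h(S, S, n), 2, true)), b, 0)), b). Substituting into the earlier binding gives X2 := h(h(0, true, h(h(S, S, n), 2, true)), b, 0).
Bind S := pair(b, 0); substituting into the remaining equation gives: Y ≐ pair(pair(h(pair(b, 0), pair(b, 0), n), h(h(0, true, h(h(pair(b, 0), pair(b, 0), n), 2, true)), b, 0)), b). Substituting into the earlier bindings gives X2 := h(h(0, true, h(h(pair(b, 0), pair(b, 0), n), 2, true)), b, 0), X := h(pair(b, 0), pair(b, 0), n), B := h(0, true, h(h(pair(b, 0), pair(b, 0), n), 2, true)).
Bind Y := pair(pair(h(pair(b, 0), pair(b, 0), n), h(h(0, true, h(h(pair(b, 0), pair(b, 0), n), 2, true)), b, 0)), b).
MGU = { X2 := h(h(0, true, h(h(pair(b, 0), pair(b, 0), n), 2, true)), b, 0), X := h(pair(b, 0), pair(b, 0), n), B := h(0, true, h(h(pair(b, 0), pair(b, 0), n), 2, true)), S := pair(b, 0), Y := pair(pair(h(pair(b, 0), pair(b, 0), n), h(h(0, true, h(h(pair(b, 0), pair(b, 0), n), 2, true)), b, 0)), b) }, so X2 := h(h(0, true, h(h(pair(b, 0), pair(b, 0), n), 2, true)), b, 0).

h(h(0, true, h(h(pair(b, 0), pair(b, 0), n), 2, true)), b, 0)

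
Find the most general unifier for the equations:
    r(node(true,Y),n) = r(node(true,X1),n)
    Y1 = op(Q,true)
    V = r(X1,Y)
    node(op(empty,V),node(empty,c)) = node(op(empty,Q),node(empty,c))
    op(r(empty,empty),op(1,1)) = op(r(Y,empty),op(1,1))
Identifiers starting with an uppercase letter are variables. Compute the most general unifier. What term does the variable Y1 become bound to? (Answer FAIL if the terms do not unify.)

Decompose r/2: node(true,Y) = node(true,X1),  n = n.
Decompose node/2: true = true,  Y = X1.
Delete trivial equation true = true.
Bind Y := X1; substituting into the 2 remaining equations that mention Y gives: V = r(X1,X1),  op(r(empty,empty),op(1,1)) = op(r(X1,empty),op(1,1)).
Delete trivial equation n = n.
Bind Y1 := op(Q,true); no other remaining equation mentions Y1.
Bind V := r(X1,X1); substituting into the one remaining equation that mentions V gives: node(op(empty,r(X1,X1)),node(empty,c)) = node(op(empty,Q),node(empty,c)).
Decompose node/2: op(empty,r(X1,X1)) = op(empty,Q),  node(empty,c) = node(empty,c).
Decompose op/2: empty = empty,  r(X1,X1) = Q.
Delete trivial equation empty = empty.
Bind Q := r(X1,X1); no other remaining equation mentions Q. Substituting into the earlier binding gives Y1 := op(r(X1,X1),true).
Delete trivial equation node(empty,c) = node(empty,c).
Decompose op/2: r(empty,empty) = r(X1,empty),  op(1,1) = op(1,1).
Decompose r/2: empty = X1,  empty = empty.
Bind X1 := empty; no other remaining equation mentions X1. Substituting into the earlier bindings gives Y := empty, Y1 := op(r(empty,empty),true), V := r(empty,empty), Q := r(empty,empty).
Delete trivial equation empty = empty.
Delete trivial equation op(1,1) = op(1,1).
MGU = { Y := empty, Y1 := op(r(empty,empty),true), V := r(empty,empty), Q := r(empty,empty), X1 := empty }, so Y1 := op(r(empty,empty),true).

op(r(empty,empty),true)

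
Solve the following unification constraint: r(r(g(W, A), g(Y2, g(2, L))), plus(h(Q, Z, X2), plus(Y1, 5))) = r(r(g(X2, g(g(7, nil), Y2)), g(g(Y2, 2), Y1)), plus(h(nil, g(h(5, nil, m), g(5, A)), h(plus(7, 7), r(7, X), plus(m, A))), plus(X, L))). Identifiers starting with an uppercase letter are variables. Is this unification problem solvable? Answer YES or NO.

Decompose r/2: r(g(W, A), g(Y2, g(2, L))) = r(g(X2, g(g(7, nil), Y2)), g(g(Y2, 2), Y1)),  plus(h(Q, Z, X2), plus(Y1, 5)) = plus(h(nil, g(h(5, nil, m), g(5, A)), h(plus(7, 7), r(7, X), plus(m, A))), plus(X, L)).
Decompose r/2: g(W, A) = g(X2, g(g(7, nil), Y2)),  g(Y2, g(2, L)) = g(g(Y2, 2), Y1).
Decompose g/2: W = X2,  A = g(g(7, nil), Y2).
Bind W := X2; no other remaining equation mentions W.
Bind A := g(g(7, nil), Y2); substituting into the one remaining equation that mentions A gives: plus(h(Q, Z, X2), plus(Y1, 5)) = plus(h(nil, g(h(5, nil, m), g(5, g(g(7, nil), Y2))), h(plus(7, 7), r(7, X), plus(m, g(g(7, nil), Y2)))), plus(X, L)).
Decompose g/2: Y2 = g(Y2, 2),  g(2, L) = Y1.
Occurs check fails: Y2 occurs in g(Y2, 2); the equation Y2 = g(Y2, 2) has no finite solution.

NO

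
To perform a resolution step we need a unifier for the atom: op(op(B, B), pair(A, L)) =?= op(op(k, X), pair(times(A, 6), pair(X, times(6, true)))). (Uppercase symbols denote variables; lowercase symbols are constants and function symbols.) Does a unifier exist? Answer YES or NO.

NO

Decompose op/2: op(B, B) =?= op(k, X),  pair(A, L) =?= pair(times(A, 6), pair(X, times(6, true))).
Decompose op/2: B =?= k,  B =?= X.
Bind B := k; substituting into the one remaining equation that mentions B gives: k =?= X.
Bind X := k; substituting into the remaining equation gives: pair(A, L) =?= pair(times(A, 6), pair(k, times(6, true))).
Decompose pair/2: A =?= times(A, 6),  L =?= pair(k, times(6, true)).
Occurs check fails: A occurs in times(A, 6); the equation A =?= times(A, 6) has no finite solution.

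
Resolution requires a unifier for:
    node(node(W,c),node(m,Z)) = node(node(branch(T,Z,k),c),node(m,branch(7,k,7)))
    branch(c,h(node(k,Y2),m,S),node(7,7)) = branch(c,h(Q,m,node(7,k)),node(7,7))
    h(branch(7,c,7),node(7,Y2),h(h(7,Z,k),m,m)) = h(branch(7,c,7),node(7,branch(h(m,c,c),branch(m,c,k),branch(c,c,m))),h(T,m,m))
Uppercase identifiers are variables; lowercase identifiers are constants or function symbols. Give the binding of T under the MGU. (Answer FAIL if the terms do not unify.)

h(7,branch(7,k,7),k)

Decompose node/2: node(W,c) = node(branch(T,Z,k),c),  node(m,Z) = node(m,branch(7,k,7)).
Decompose node/2: W = branch(T,Z,k),  c = c.
Bind W := branch(T,Z,k); no other remaining equation mentions W.
Delete trivial equation c = c.
Decompose node/2: m = m,  Z = branch(7,k,7).
Delete trivial equation m = m.
Bind Z := branch(7,k,7); substituting into the one remaining equation that mentions Z gives: h(branch(7,c,7),node(7,Y2),h(h(7,branch(7,k,7),k),m,m)) = h(branch(7,c,7),node(7,branch(h(m,c,c),branch(m,c,k),branch(c,c,m))),h(T,m,m)). Substituting into the earlier binding gives W := branch(T,branch(7,k,7),k).
Decompose branch/3: c = c,  h(node(k,Y2),m,S) = h(Q,m,node(7,k)),  node(7,7) = node(7,7).
Delete trivial equation c = c.
Decompose h/3: node(k,Y2) = Q,  m = m,  S = node(7,k).
Bind Q := node(k,Y2); no other remaining equation mentions Q.
Delete trivial equation m = m.
Bind S := node(7,k); no other remaining equation mentions S.
Delete trivial equation node(7,7) = node(7,7).
Decompose h/3: branch(7,c,7) = branch(7,c,7),  node(7,Y2) = node(7,branch(h(m,c,c),branch(m,c,k),branch(c,c,m))),  h(h(7,branch(7,k,7),k),m,m) = h(T,m,m).
Delete trivial equation branch(7,c,7) = branch(7,c,7).
Decompose node/2: 7 = 7,  Y2 = branch(h(m,c,c),branch(m,c,k),branch(c,c,m)).
Delete trivial equation 7 = 7.
Bind Y2 := branch(h(m,c,c),branch(m,c,k),branch(c,c,m)); no other remaining equation mentions Y2. Substituting into the earlier binding gives Q := node(k,branch(h(m,c,c),branch(m,c,k),branch(c,c,m))).
Decompose h/3: h(7,branch(7,k,7),k) = T,  m = m,  m = m.
Bind T := h(7,branch(7,k,7),k); no other remaining equation mentions T. Substituting into the earlier binding gives W := branch(h(7,branch(7,k,7),k),branch(7,k,7),k).
Delete trivial equation m = m.
Delete trivial equation m = m.
MGU = { W ↦ branch(h(7,branch(7,k,7),k),branch(7,k,7),k), Z ↦ branch(7,k,7), Q ↦ node(k,branch(h(m,c,c),branch(m,c,k),branch(c,c,m))), S ↦ node(7,k), Y2 ↦ branch(h(m,c,c),branch(m,c,k),branch(c,c,m)), T ↦ h(7,branch(7,k,7),k) }, so T ↦ h(7,branch(7,k,7),k).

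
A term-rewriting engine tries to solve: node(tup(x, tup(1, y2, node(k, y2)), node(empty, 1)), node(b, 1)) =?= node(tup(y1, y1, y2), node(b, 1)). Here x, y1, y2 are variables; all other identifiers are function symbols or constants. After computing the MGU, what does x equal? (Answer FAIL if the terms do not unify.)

Decompose node/2: tup(x, tup(1, y2, node(k, y2)), node(empty, 1)) =?= tup(y1, y1, y2),  node(b, 1) =?= node(b, 1).
Decompose tup/3: x =?= y1,  tup(1, y2, node(k, y2)) =?= y1,  node(empty, 1) =?= y2.
Bind x := y1; no other remaining equation mentions x.
Bind y1 := tup(1, y2, node(k, y2)); no other remaining equation mentions y1. Substituting into the earlier binding gives x := tup(1, y2, node(k, y2)).
Bind y2 := node(empty, 1); no other remaining equation mentions y2. Substituting into the earlier bindings gives x := tup(1, node(empty, 1), node(k, node(empty, 1))), y1 := tup(1, node(empty, 1), node(k, node(empty, 1))).
Delete trivial equation node(b, 1) =?= node(b, 1).
MGU = { x ↦ tup(1, node(empty, 1), node(k, node(empty, 1))), y1 ↦ tup(1, node(empty, 1), node(k, node(empty, 1))), y2 ↦ node(empty, 1) }, so x ↦ tup(1, node(empty, 1), node(k, node(empty, 1))).

tup(1, node(empty, 1), node(k, node(empty, 1)))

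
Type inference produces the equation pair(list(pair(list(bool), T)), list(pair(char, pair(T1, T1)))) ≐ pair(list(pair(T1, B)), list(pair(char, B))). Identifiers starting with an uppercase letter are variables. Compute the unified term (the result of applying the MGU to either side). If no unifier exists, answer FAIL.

Decompose pair/2: list(pair(list(bool), T)) ≐ list(pair(T1, B)),  list(pair(char, pair(T1, T1))) ≐ list(pair(char, B)).
Decompose list/1: pair(list(bool), T) ≐ pair(T1, B).
Decompose pair/2: list(bool) ≐ T1,  T ≐ B.
Bind T1 := list(bool); substituting into the one remaining equation that mentions T1 gives: list(pair(char, pair(list(bool), list(bool)))) ≐ list(pair(char, B)).
Bind T := B; no other remaining equation mentions T.
Decompose list/1: pair(char, pair(list(bool), list(bool))) ≐ pair(char, B).
Decompose pair/2: char ≐ char,  pair(list(bool), list(bool)) ≐ B.
Delete trivial equation char ≐ char.
Bind B := pair(list(bool), list(bool)). Substituting into the earlier binding gives T := pair(list(bool), list(bool)).
Applying the MGU to either side gives pair(list(pair(list(bool), pair(list(bool), list(bool)))), list(pair(char, pair(list(bool), list(bool))))).

pair(list(pair(list(bool), pair(list(bool), list(bool)))), list(pair(char, pair(list(bool), list(bool)))))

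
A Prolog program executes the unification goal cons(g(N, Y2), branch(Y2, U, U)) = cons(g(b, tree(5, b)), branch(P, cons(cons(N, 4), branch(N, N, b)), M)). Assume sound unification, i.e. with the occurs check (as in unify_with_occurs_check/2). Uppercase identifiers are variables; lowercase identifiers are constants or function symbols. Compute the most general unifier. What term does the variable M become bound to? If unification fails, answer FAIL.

cons(cons(b, 4), branch(b, b, b))

Decompose cons/2: g(N, Y2) = g(b, tree(5, b)),  branch(Y2, U, U) = branch(P, cons(cons(N, 4), branch(N, N, b)), M).
Decompose g/2: N = b,  Y2 = tree(5, b).
Bind N := b; substituting into the one remaining equation that mentions N gives: branch(Y2, U, U) = branch(P, cons(cons(b, 4), branch(b, b, b)), M).
Bind Y2 := tree(5, b); substituting into the remaining equation gives: branch(tree(5, b), U, U) = branch(P, cons(cons(b, 4), branch(b, b, b)), M).
Decompose branch/3: tree(5, b) = P,  U = cons(cons(b, 4), branch(b, b, b)),  U = M.
Bind P := tree(5, b); no other remaining equation mentions P.
Bind U := cons(cons(b, 4), branch(b, b, b)); substituting into the remaining equation gives: cons(cons(b, 4), branch(b, b, b)) = M.
Bind M := cons(cons(b, 4), branch(b, b, b)).
MGU = { N -> b, Y2 -> tree(5, b), P -> tree(5, b), U -> cons(cons(b, 4), branch(b, b, b)), M -> cons(cons(b, 4), branch(b, b, b)) }, so M -> cons(cons(b, 4), branch(b, b, b)).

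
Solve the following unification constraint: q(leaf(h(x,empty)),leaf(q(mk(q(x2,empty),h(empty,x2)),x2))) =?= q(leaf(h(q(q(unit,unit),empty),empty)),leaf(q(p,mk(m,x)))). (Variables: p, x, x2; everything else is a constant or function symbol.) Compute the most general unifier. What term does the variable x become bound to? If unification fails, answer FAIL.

q(q(unit,unit),empty)

Decompose q/2: leaf(h(x,empty)) =?= leaf(h(q(q(unit,unit),empty),empty)),  leaf(q(mk(q(x2,empty),h(empty,x2)),x2)) =?= leaf(q(p,mk(m,x))).
Decompose leaf/1: h(x,empty) =?= h(q(q(unit,unit),empty),empty).
Decompose h/2: x =?= q(q(unit,unit),empty),  empty =?= empty.
Bind x := q(q(unit,unit),empty); substituting into the one remaining equation that mentions x gives: leaf(q(mk(q(x2,empty),h(empty,x2)),x2)) =?= leaf(q(p,mk(m,q(q(unit,unit),empty)))).
Delete trivial equation empty =?= empty.
Decompose leaf/1: q(mk(q(x2,empty),h(empty,x2)),x2) =?= q(p,mk(m,q(q(unit,unit),empty))).
Decompose q/2: mk(q(x2,empty),h(empty,x2)) =?= p,  x2 =?= mk(m,q(q(unit,unit),empty)).
Bind p := mk(q(x2,empty),h(empty,x2)); no other remaining equation mentions p.
Bind x2 := mk(m,q(q(unit,unit),empty)). Substituting into the earlier binding gives p := mk(q(mk(m,q(q(unit,unit),empty)),empty),h(empty,mk(m,q(q(unit,unit),empty)))).
MGU = { x ↦ q(q(unit,unit),empty), p ↦ mk(q(mk(m,q(q(unit,unit),empty)),empty),h(empty,mk(m,q(q(unit,unit),empty)))), x2 ↦ mk(m,q(q(unit,unit),empty)) }, so x ↦ q(q(unit,unit),empty).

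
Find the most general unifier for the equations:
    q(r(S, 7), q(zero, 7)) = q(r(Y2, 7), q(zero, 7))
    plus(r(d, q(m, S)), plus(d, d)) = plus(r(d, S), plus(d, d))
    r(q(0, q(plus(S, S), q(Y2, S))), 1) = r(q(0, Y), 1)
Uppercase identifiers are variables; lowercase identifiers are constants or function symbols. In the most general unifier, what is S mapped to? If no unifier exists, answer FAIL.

Decompose q/2: r(S, 7) = r(Y2, 7),  q(zero, 7) = q(zero, 7).
Decompose r/2: S = Y2,  7 = 7.
Bind S := Y2; substituting into the 2 remaining equations that mention S gives: plus(r(d, q(m, Y2)), plus(d, d)) = plus(r(d, Y2), plus(d, d)),  r(q(0, q(plus(Y2, Y2), q(Y2, Y2))), 1) = r(q(0, Y), 1).
Delete trivial equation 7 = 7.
Delete trivial equation q(zero, 7) = q(zero, 7).
Decompose plus/2: r(d, q(m, Y2)) = r(d, Y2),  plus(d, d) = plus(d, d).
Decompose r/2: d = d,  q(m, Y2) = Y2.
Delete trivial equation d = d.
Occurs check fails: Y2 occurs in q(m, Y2); the equation Y2 = q(m, Y2) has no finite solution.

FAIL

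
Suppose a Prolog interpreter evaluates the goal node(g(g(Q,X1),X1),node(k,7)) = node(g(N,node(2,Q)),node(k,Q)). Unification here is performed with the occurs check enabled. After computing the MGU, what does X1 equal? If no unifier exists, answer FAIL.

node(2,7)

Decompose node/2: g(g(Q,X1),X1) = g(N,node(2,Q)),  node(k,7) = node(k,Q).
Decompose g/2: g(Q,X1) = N,  X1 = node(2,Q).
Bind N := g(Q,X1); no other remaining equation mentions N.
Bind X1 := node(2,Q); no other remaining equation mentions X1. Substituting into the earlier binding gives N := g(Q,node(2,Q)).
Decompose node/2: k = k,  7 = Q.
Delete trivial equation k = k.
Bind Q := 7. Substituting into the earlier bindings gives N := g(7,node(2,7)), X1 := node(2,7).
MGU = { N -> g(7,node(2,7)), X1 -> node(2,7), Q -> 7 }, so X1 -> node(2,7).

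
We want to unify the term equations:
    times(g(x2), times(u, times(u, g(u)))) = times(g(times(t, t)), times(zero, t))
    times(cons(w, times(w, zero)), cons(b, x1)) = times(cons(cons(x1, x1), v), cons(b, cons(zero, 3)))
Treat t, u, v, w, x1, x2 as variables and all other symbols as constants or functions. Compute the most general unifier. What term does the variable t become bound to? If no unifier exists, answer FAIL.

Decompose times/2: g(x2) = g(times(t, t)),  times(u, times(u, g(u))) = times(zero, t).
Decompose g/1: x2 = times(t, t).
Bind x2 := times(t, t); no other remaining equation mentions x2.
Decompose times/2: u = zero,  times(u, g(u)) = t.
Bind u := zero; substituting into the one remaining equation that mentions u gives: times(zero, g(zero)) = t.
Bind t := times(zero, g(zero)); no other remaining equation mentions t. Substituting into the earlier binding gives x2 := times(times(zero, g(zero)), times(zero, g(zero))).
Decompose times/2: cons(w, times(w, zero)) = cons(cons(x1, x1), v),  cons(b, x1) = cons(b, cons(zero, 3)).
Decompose cons/2: w = cons(x1, x1),  times(w, zero) = v.
Bind w := cons(x1, x1); substituting into the one remaining equation that mentions w gives: times(cons(x1, x1), zero) = v.
Bind v := times(cons(x1, x1), zero); no other remaining equation mentions v.
Decompose cons/2: b = b,  x1 = cons(zero, 3).
Delete trivial equation b = b.
Bind x1 := cons(zero, 3). Substituting into the earlier bindings gives w := cons(cons(zero, 3), cons(zero, 3)), v := times(cons(cons(zero, 3), cons(zero, 3)), zero).
MGU = { x2 := times(times(zero, g(zero)), times(zero, g(zero))), u := zero, t := times(zero, g(zero)), w := cons(cons(zero, 3), cons(zero, 3)), v := times(cons(cons(zero, 3), cons(zero, 3)), zero), x1 := cons(zero, 3) }, so t := times(zero, g(zero)).

times(zero, g(zero))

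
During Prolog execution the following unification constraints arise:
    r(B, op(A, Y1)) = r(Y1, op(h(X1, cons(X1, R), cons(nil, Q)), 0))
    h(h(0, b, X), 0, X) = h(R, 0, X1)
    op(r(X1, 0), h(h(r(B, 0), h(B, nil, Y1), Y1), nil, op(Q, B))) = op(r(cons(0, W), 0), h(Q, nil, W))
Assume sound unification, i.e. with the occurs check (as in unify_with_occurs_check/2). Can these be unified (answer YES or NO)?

YES

Decompose r/2: B = Y1,  op(A, Y1) = op(h(X1, cons(X1, R), cons(nil, Q)), 0).
Bind B := Y1; substituting into the one remaining equation that mentions B gives: op(r(X1, 0), h(h(r(Y1, 0), h(Y1, nil, Y1), Y1), nil, op(Q, Y1))) = op(r(cons(0, W), 0), h(Q, nil, W)).
Decompose op/2: A = h(X1, cons(X1, R), cons(nil, Q)),  Y1 = 0.
Bind A := h(X1, cons(X1, R), cons(nil, Q)); no other remaining equation mentions A.
Bind Y1 := 0; substituting into the one remaining equation that mentions Y1 gives: op(r(X1, 0), h(h(r(0, 0), h(0, nil, 0), 0), nil, op(Q, 0))) = op(r(cons(0, W), 0), h(Q, nil, W)). Substituting into the earlier binding gives B := 0.
Decompose h/3: h(0, b, X) = R,  0 = 0,  X = X1.
Bind R := h(0, b, X); no other remaining equation mentions R. Substituting into the earlier binding gives A := h(X1, cons(X1, h(0, b, X)), cons(nil, Q)).
Delete trivial equation 0 = 0.
Bind X := X1; no other remaining equation mentions X. Substituting into the earlier bindings gives A := h(X1, cons(X1, h(0, b, X1)), cons(nil, Q)), R := h(0, b, X1).
Decompose op/2: r(X1, 0) = r(cons(0, W), 0),  h(h(r(0, 0), h(0, nil, 0), 0), nil, op(Q, 0)) = h(Q, nil, W).
Decompose r/2: X1 = cons(0, W),  0 = 0.
Bind X1 := cons(0, W); no other remaining equation mentions X1. Substituting into the earlier bindings gives A := h(cons(0, W), cons(cons(0, W), h(0, b, cons(0, W))), cons(nil, Q)), R := h(0, b, cons(0, W)), X := cons(0, W).
Delete trivial equation 0 = 0.
Decompose h/3: h(r(0, 0), h(0, nil, 0), 0) = Q,  nil = nil,  op(Q, 0) = W.
Bind Q := h(r(0, 0), h(0, nil, 0), 0); substituting into the one remaining equation that mentions Q gives: op(h(r(0, 0), h(0, nil, 0), 0), 0) = W. Substituting into the earlier binding gives A := h(cons(0, W), cons(cons(0, W), h(0, b, cons(0, W))), cons(nil, h(r(0, 0), h(0, nil, 0), 0))).
Delete trivial equation nil = nil.
Bind W := op(h(r(0, 0), h(0, nil, 0), 0), 0). Substituting into the earlier bindings gives A := h(cons(0, op(h(r(0, 0), h(0, nil, 0), 0), 0)), cons(cons(0, op(h(r(0, 0), h(0, nil, 0), 0), 0)), h(0, b, cons(0, op(h(r(0, 0), h(0, nil, 0), 0), 0)))), cons(nil, h(r(0, 0), h(0, nil, 0), 0))), R := h(0, b, cons(0, op(h(r(0, 0), h(0, nil, 0), 0), 0))), X := cons(0, op(h(r(0, 0), h(0, nil, 0), 0), 0)), X1 := cons(0, op(h(r(0, 0), h(0, nil, 0), 0), 0)).
No equations remain and no clash or occurs-check failure arose, so a unifier exists.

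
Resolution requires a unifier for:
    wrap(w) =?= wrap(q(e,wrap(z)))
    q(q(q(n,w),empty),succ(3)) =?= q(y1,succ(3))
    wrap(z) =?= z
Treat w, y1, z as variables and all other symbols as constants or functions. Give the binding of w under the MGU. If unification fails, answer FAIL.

FAIL

Decompose wrap/1: w =?= q(e,wrap(z)).
Bind w := q(e,wrap(z)); substituting into the one remaining equation that mentions w gives: q(q(q(n,q(e,wrap(z))),empty),succ(3)) =?= q(y1,succ(3)).
Decompose q/2: q(q(n,q(e,wrap(z))),empty) =?= y1,  succ(3) =?= succ(3).
Bind y1 := q(q(n,q(e,wrap(z))),empty); no other remaining equation mentions y1.
Delete trivial equation succ(3) =?= succ(3).
Occurs check fails: z occurs in wrap(z); the equation z =?= wrap(z) has no finite solution.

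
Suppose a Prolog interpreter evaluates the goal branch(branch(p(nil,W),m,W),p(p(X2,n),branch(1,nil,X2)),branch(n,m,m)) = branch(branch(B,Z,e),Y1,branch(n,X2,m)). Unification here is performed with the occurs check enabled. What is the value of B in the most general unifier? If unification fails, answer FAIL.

p(nil,e)

Decompose branch/3: branch(p(nil,W),m,W) = branch(B,Z,e),  p(p(X2,n),branch(1,nil,X2)) = Y1,  branch(n,m,m) = branch(n,X2,m).
Decompose branch/3: p(nil,W) = B,  m = Z,  W = e.
Bind B := p(nil,W); no other remaining equation mentions B.
Bind Z := m; no other remaining equation mentions Z.
Bind W := e; no other remaining equation mentions W. Substituting into the earlier binding gives B := p(nil,e).
Bind Y1 := p(p(X2,n),branch(1,nil,X2)); no other remaining equation mentions Y1.
Decompose branch/3: n = n,  m = X2,  m = m.
Delete trivial equation n = n.
Bind X2 := m; no other remaining equation mentions X2. Substituting into the earlier binding gives Y1 := p(p(m,n),branch(1,nil,m)).
Delete trivial equation m = m.
MGU = { B = p(nil,e), Z = m, W = e, Y1 = p(p(m,n),branch(1,nil,m)), X2 = m }, so B = p(nil,e).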